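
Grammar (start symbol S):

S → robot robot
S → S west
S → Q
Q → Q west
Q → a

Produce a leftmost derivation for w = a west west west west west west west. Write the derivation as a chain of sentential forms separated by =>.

S => Q => Q west => Q west west => Q west west west => Q west west west west => Q west west west west west => Q west west west west west west => Q west west west west west west west => a west west west west west west west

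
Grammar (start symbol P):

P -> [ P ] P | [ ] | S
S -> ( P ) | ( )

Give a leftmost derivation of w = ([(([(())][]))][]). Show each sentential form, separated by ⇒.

P ⇒ S   [P -> S]
S ⇒ (P)   [S -> ( P )]
(P) ⇒ ([P]P)   [P -> [ P ] P]
([P]P) ⇒ ([S]P)   [P -> S]
([S]P) ⇒ ([(P)]P)   [S -> ( P )]
([(P)]P) ⇒ ([(S)]P)   [P -> S]
([(S)]P) ⇒ ([((P))]P)   [S -> ( P )]
([((P))]P) ⇒ ([(([P]P))]P)   [P -> [ P ] P]
([(([P]P))]P) ⇒ ([(([S]P))]P)   [P -> S]
([(([S]P))]P) ⇒ ([(([(P)]P))]P)   [S -> ( P )]
([(([(P)]P))]P) ⇒ ([(([(S)]P))]P)   [P -> S]
([(([(S)]P))]P) ⇒ ([(([(())]P))]P)   [S -> ( )]
([(([(())]P))]P) ⇒ ([(([(())][]))]P)   [P -> [ ]]
([(([(())][]))]P) ⇒ ([(([(())][]))][])   [P -> [ ]]

P⇒S⇒(P)⇒([P]P)⇒([S]P)⇒([(P)]P)⇒([(S)]P)⇒([((P))]P)⇒([(([P]P))]P)⇒([(([S]P))]P)⇒([(([(P)]P))]P)⇒([(([(S)]P))]P)⇒([(([(())]P))]P)⇒([(([(())][]))]P)⇒([(([(())][]))][])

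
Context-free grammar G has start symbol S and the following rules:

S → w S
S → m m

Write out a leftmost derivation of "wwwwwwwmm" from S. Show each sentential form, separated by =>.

S => wS   [S → w S]
wS => wwS   [S → w S]
wwS => wwwS   [S → w S]
wwwS => wwwwS   [S → w S]
wwwwS => wwwwwS   [S → w S]
wwwwwS => wwwwwwS   [S → w S]
wwwwwwS => wwwwwwwS   [S → w S]
wwwwwwwS => wwwwwwwmm   [S → m m]

S => wS => wwS => wwwS => wwwwS => wwwwwS => wwwwwwS => wwwwwwwS => wwwwwwwmm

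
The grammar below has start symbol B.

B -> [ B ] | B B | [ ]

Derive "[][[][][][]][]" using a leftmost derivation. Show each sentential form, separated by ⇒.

B⇒BB⇒BBB⇒[]BB⇒[][B]B⇒[][BB]B⇒[][BBB]B⇒[][BBBB]B⇒[][[]BBB]B⇒[][[][]BB]B⇒[][[][][]B]B⇒[][[][][][]]B⇒[][[][][][]][]

B ⇒ BB   [B -> B B]
BB ⇒ BBB   [B -> B B]
BBB ⇒ []BB   [B -> [ ]]
[]BB ⇒ [][B]B   [B -> [ B ]]
[][B]B ⇒ [][BB]B   [B -> B B]
[][BB]B ⇒ [][BBB]B   [B -> B B]
[][BBB]B ⇒ [][BBBB]B   [B -> B B]
[][BBBB]B ⇒ [][[]BBB]B   [B -> [ ]]
[][[]BBB]B ⇒ [][[][]BB]B   [B -> [ ]]
[][[][]BB]B ⇒ [][[][][]B]B   [B -> [ ]]
[][[][][]B]B ⇒ [][[][][][]]B   [B -> [ ]]
[][[][][][]]B ⇒ [][[][][][]][]   [B -> [ ]]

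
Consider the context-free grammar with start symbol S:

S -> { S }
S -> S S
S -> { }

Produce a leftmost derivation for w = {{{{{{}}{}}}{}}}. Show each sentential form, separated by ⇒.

S⇒{S}⇒{{S}}⇒{{SS}}⇒{{{S}S}}⇒{{{{S}}S}}⇒{{{{SS}}S}}⇒{{{{{S}S}}S}}⇒{{{{{{}}S}}S}}⇒{{{{{{}}{}}}S}}⇒{{{{{{}}{}}}{}}}

S ⇒ {S}   [S -> { S }]
{S} ⇒ {{S}}   [S -> { S }]
{{S}} ⇒ {{SS}}   [S -> S S]
{{SS}} ⇒ {{{S}S}}   [S -> { S }]
{{{S}S}} ⇒ {{{{S}}S}}   [S -> { S }]
{{{{S}}S}} ⇒ {{{{SS}}S}}   [S -> S S]
{{{{SS}}S}} ⇒ {{{{{S}S}}S}}   [S -> { S }]
{{{{{S}S}}S}} ⇒ {{{{{{}}S}}S}}   [S -> { }]
{{{{{{}}S}}S}} ⇒ {{{{{{}}{}}}S}}   [S -> { }]
{{{{{{}}{}}}S}} ⇒ {{{{{{}}{}}}{}}}   [S -> { }]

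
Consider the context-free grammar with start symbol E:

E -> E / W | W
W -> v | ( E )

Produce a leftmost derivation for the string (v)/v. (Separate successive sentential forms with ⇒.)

E⇒E/W⇒W/W⇒(E)/W⇒(W)/W⇒(v)/W⇒(v)/v

E ⇒ E/W   [E -> E / W]
E/W ⇒ W/W   [E -> W]
W/W ⇒ (E)/W   [W -> ( E )]
(E)/W ⇒ (W)/W   [E -> W]
(W)/W ⇒ (v)/W   [W -> v]
(v)/W ⇒ (v)/v   [W -> v]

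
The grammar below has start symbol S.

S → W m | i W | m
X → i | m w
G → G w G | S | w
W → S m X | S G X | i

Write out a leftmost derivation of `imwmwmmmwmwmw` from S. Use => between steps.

S => iW => iSGX => iWmGX => iSmXmGX => iWmmXmGX => iSGXmmXmGX => imGXmmXmGX => imwXmmXmGX => imwmwmmXmGX => imwmwmmmwmGX => imwmwmmmwmwX => imwmwmmmwmwmw

S => iW   [S → i W]
iW => iSGX   [W → S G X]
iSGX => iWmGX   [S → W m]
iWmGX => iSmXmGX   [W → S m X]
iSmXmGX => iWmmXmGX   [S → W m]
iWmmXmGX => iSGXmmXmGX   [W → S G X]
iSGXmmXmGX => imGXmmXmGX   [S → m]
imGXmmXmGX => imwXmmXmGX   [G → w]
imwXmmXmGX => imwmwmmXmGX   [X → m w]
imwmwmmXmGX => imwmwmmmwmGX   [X → m w]
imwmwmmmwmGX => imwmwmmmwmwX   [G → w]
imwmwmmmwmwX => imwmwmmmwmwmw   [X → m w]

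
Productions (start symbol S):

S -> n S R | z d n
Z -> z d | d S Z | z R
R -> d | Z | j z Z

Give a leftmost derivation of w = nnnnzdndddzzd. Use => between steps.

S => nSR   [S -> n S R]
nSR => nnSRR   [S -> n S R]
nnSRR => nnnSRRR   [S -> n S R]
nnnSRRR => nnnnSRRRR   [S -> n S R]
nnnnSRRRR => nnnnzdnRRRR   [S -> z d n]
nnnnzdnRRRR => nnnnzdndRRR   [R -> d]
nnnnzdndRRR => nnnnzdnddRR   [R -> d]
nnnnzdnddRR => nnnnzdndddR   [R -> d]
nnnnzdndddR => nnnnzdndddZ   [R -> Z]
nnnnzdndddZ => nnnnzdndddzR   [Z -> z R]
nnnnzdndddzR => nnnnzdndddzZ   [R -> Z]
nnnnzdndddzZ => nnnnzdndddzzd   [Z -> z d]

S => nSR => nnSRR => nnnSRRR => nnnnSRRRR => nnnnzdnRRRR => nnnnzdndRRR => nnnnzdnddRR => nnnnzdndddR => nnnnzdndddZ => nnnnzdndddzR => nnnnzdndddzZ => nnnnzdndddzzd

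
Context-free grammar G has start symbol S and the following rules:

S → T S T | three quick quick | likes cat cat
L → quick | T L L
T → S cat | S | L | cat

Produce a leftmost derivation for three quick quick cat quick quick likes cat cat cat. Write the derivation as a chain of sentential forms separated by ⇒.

S ⇒ T S T ⇒ L S T ⇒ T L L S T ⇒ S cat L L S T ⇒ three quick quick cat L L S T ⇒ three quick quick cat quick L S T ⇒ three quick quick cat quick quick S T ⇒ three quick quick cat quick quick likes cat cat T ⇒ three quick quick cat quick quick likes cat cat cat

S ⇒ T S T   [S → T S T]
T S T ⇒ L S T   [T → L]
L S T ⇒ T L L S T   [L → T L L]
T L L S T ⇒ S cat L L S T   [T → S cat]
S cat L L S T ⇒ three quick quick cat L L S T   [S → three quick quick]
three quick quick cat L L S T ⇒ three quick quick cat quick L S T   [L → quick]
three quick quick cat quick L S T ⇒ three quick quick cat quick quick S T   [L → quick]
three quick quick cat quick quick S T ⇒ three quick quick cat quick quick likes cat cat T   [S → likes cat cat]
three quick quick cat quick quick likes cat cat T ⇒ three quick quick cat quick quick likes cat cat cat   [T → cat]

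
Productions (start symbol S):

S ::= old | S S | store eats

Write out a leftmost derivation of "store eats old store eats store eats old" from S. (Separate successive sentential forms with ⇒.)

S ⇒ S S ⇒ store eats S ⇒ store eats S S ⇒ store eats S S S ⇒ store eats S S S S ⇒ store eats old S S S ⇒ store eats old store eats S S ⇒ store eats old store eats store eats S ⇒ store eats old store eats store eats old

S ⇒ S S   [S ::= S S]
S S ⇒ store eats S   [S ::= store eats]
store eats S ⇒ store eats S S   [S ::= S S]
store eats S S ⇒ store eats S S S   [S ::= S S]
store eats S S S ⇒ store eats S S S S   [S ::= S S]
store eats S S S S ⇒ store eats old S S S   [S ::= old]
store eats old S S S ⇒ store eats old store eats S S   [S ::= store eats]
store eats old store eats S S ⇒ store eats old store eats store eats S   [S ::= store eats]
store eats old store eats store eats S ⇒ store eats old store eats store eats old   [S ::= old]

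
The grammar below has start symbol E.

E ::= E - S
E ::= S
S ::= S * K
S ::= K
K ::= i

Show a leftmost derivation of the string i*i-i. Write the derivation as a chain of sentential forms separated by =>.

E => E-S => S-S => S*K-S => K*K-S => i*K-S => i*i-S => i*i-K => i*i-i

E => E-S   [E ::= E - S]
E-S => S-S   [E ::= S]
S-S => S*K-S   [S ::= S * K]
S*K-S => K*K-S   [S ::= K]
K*K-S => i*K-S   [K ::= i]
i*K-S => i*i-S   [K ::= i]
i*i-S => i*i-K   [S ::= K]
i*i-K => i*i-i   [K ::= i]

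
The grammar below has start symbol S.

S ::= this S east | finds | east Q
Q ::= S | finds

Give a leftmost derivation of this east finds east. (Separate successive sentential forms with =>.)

S => this S east => this east Q east => this east S east => this east finds east

S => this S east   [S ::= this S east]
this S east => this east Q east   [S ::= east Q]
this east Q east => this east S east   [Q ::= S]
this east S east => this east finds east   [S ::= finds]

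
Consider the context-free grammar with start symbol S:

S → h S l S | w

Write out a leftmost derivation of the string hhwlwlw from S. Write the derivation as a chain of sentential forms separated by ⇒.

S⇒hSlS⇒hhSlSlS⇒hhwlSlS⇒hhwlwlS⇒hhwlwlw

S ⇒ hSlS   [S → h S l S]
hSlS ⇒ hhSlSlS   [S → h S l S]
hhSlSlS ⇒ hhwlSlS   [S → w]
hhwlSlS ⇒ hhwlwlS   [S → w]
hhwlwlS ⇒ hhwlwlw   [S → w]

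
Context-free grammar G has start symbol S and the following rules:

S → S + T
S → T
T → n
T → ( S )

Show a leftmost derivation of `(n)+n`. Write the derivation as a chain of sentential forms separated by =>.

S => S+T   [S → S + T]
S+T => T+T   [S → T]
T+T => (S)+T   [T → ( S )]
(S)+T => (T)+T   [S → T]
(T)+T => (n)+T   [T → n]
(n)+T => (n)+n   [T → n]

S => S+T => T+T => (S)+T => (T)+T => (n)+T => (n)+n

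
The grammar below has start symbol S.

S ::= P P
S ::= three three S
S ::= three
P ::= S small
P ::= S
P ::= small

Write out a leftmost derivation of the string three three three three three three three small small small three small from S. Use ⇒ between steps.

S ⇒ three three S   [S ::= three three S]
three three S ⇒ three three P P   [S ::= P P]
three three P P ⇒ three three S P   [P ::= S]
three three S P ⇒ three three P P P   [S ::= P P]
three three P P P ⇒ three three S P P   [P ::= S]
three three S P P ⇒ three three three three S P P   [S ::= three three S]
three three three three S P P ⇒ three three three three P P P P   [S ::= P P]
three three three three P P P P ⇒ three three three three S small P P P   [P ::= S small]
three three three three S small P P P ⇒ three three three three three three S small P P P   [S ::= three three S]
three three three three three three S small P P P ⇒ three three three three three three three small P P P   [S ::= three]
three three three three three three three small P P P ⇒ three three three three three three three small small P P   [P ::= small]
three three three three three three three small small P P ⇒ three three three three three three three small small small P   [P ::= small]
three three three three three three three small small small P ⇒ three three three three three three three small small small S small   [P ::= S small]
three three three three three three three small small small S small ⇒ three three three three three three three small small small three small   [S ::= three]

S ⇒ three three S ⇒ three three P P ⇒ three three S P ⇒ three three P P P ⇒ three three S P P ⇒ three three three three S P P ⇒ three three three three P P P P ⇒ three three three three S small P P P ⇒ three three three three three three S small P P P ⇒ three three three three three three three small P P P ⇒ three three three three three three three small small P P ⇒ three three three three three three three small small small P ⇒ three three three three three three three small small small S small ⇒ three three three three three three three small small small three small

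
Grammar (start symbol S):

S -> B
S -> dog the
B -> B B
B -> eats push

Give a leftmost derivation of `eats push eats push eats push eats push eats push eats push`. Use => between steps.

S => B   [S -> B]
B => B B   [B -> B B]
B B => B B B   [B -> B B]
B B B => B B B B   [B -> B B]
B B B B => B B B B B   [B -> B B]
B B B B B => B B B B B B   [B -> B B]
B B B B B B => eats push B B B B B   [B -> eats push]
eats push B B B B B => eats push eats push B B B B   [B -> eats push]
eats push eats push B B B B => eats push eats push eats push B B B   [B -> eats push]
eats push eats push eats push B B B => eats push eats push eats push eats push B B   [B -> eats push]
eats push eats push eats push eats push B B => eats push eats push eats push eats push eats push B   [B -> eats push]
eats push eats push eats push eats push eats push B => eats push eats push eats push eats push eats push eats push   [B -> eats push]

S => B => B B => B B B => B B B B => B B B B B => B B B B B B => eats push B B B B B => eats push eats push B B B B => eats push eats push eats push B B B => eats push eats push eats push eats push B B => eats push eats push eats push eats push eats push B => eats push eats push eats push eats push eats push eats push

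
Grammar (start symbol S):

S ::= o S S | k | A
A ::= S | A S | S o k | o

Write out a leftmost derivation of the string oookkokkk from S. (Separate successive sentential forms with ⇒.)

S ⇒ oSS   [S ::= o S S]
oSS ⇒ ooSSS   [S ::= o S S]
ooSSS ⇒ ooASS   [S ::= A]
ooASS ⇒ ooSokSS   [A ::= S o k]
ooSokSS ⇒ oooSSokSS   [S ::= o S S]
oooSSokSS ⇒ oookSokSS   [S ::= k]
oookSokSS ⇒ oookkokSS   [S ::= k]
oookkokSS ⇒ oookkokkS   [S ::= k]
oookkokkS ⇒ oookkokkk   [S ::= k]

S ⇒ oSS ⇒ ooSSS ⇒ ooASS ⇒ ooSokSS ⇒ oooSSokSS ⇒ oookSokSS ⇒ oookkokSS ⇒ oookkokkS ⇒ oookkokkk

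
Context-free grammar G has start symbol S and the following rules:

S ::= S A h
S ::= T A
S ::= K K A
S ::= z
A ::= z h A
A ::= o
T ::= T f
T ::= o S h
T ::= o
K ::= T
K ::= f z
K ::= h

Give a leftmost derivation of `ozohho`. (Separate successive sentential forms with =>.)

S=>TA=>oShA=>oSAhhA=>ozAhhA=>ozohhA=>ozohho

S => TA   [S ::= T A]
TA => oShA   [T ::= o S h]
oShA => oSAhhA   [S ::= S A h]
oSAhhA => ozAhhA   [S ::= z]
ozAhhA => ozohhA   [A ::= o]
ozohhA => ozohho   [A ::= o]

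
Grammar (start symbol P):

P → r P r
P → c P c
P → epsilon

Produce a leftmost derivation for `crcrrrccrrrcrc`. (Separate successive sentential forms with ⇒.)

P ⇒ cPc   [P → c P c]
cPc ⇒ crPrc   [P → r P r]
crPrc ⇒ crcPcrc   [P → c P c]
crcPcrc ⇒ crcrPrcrc   [P → r P r]
crcrPrcrc ⇒ crcrrPrrcrc   [P → r P r]
crcrrPrrcrc ⇒ crcrrrPrrrcrc   [P → r P r]
crcrrrPrrrcrc ⇒ crcrrrcPcrrrcrc   [P → c P c]
crcrrrcPcrrrcrc ⇒ crcrrrccrrrcrc   [P → epsilon]

P ⇒ cPc ⇒ crPrc ⇒ crcPcrc ⇒ crcrPrcrc ⇒ crcrrPrrcrc ⇒ crcrrrPrrrcrc ⇒ crcrrrcPcrrrcrc ⇒ crcrrrccrrrcrc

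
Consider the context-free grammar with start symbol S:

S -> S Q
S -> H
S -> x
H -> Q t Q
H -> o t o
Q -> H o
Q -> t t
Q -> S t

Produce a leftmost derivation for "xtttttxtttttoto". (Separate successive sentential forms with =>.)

S => SQ => SQQ => xQQ => xttQ => xttHo => xttQtQo => xtttttQo => xtttttSto => xtttttSQto => xtttttxQto => xtttttxHoto => xtttttxQtQoto => xtttttxtttQoto => xtttttxtttttoto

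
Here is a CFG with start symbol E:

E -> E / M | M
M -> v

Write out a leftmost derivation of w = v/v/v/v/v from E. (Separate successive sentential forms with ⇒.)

E ⇒ E/M ⇒ E/M/M ⇒ E/M/M/M ⇒ E/M/M/M/M ⇒ M/M/M/M/M ⇒ v/M/M/M/M ⇒ v/v/M/M/M ⇒ v/v/v/M/M ⇒ v/v/v/v/M ⇒ v/v/v/v/v

E ⇒ E/M   [E -> E / M]
E/M ⇒ E/M/M   [E -> E / M]
E/M/M ⇒ E/M/M/M   [E -> E / M]
E/M/M/M ⇒ E/M/M/M/M   [E -> E / M]
E/M/M/M/M ⇒ M/M/M/M/M   [E -> M]
M/M/M/M/M ⇒ v/M/M/M/M   [M -> v]
v/M/M/M/M ⇒ v/v/M/M/M   [M -> v]
v/v/M/M/M ⇒ v/v/v/M/M   [M -> v]
v/v/v/M/M ⇒ v/v/v/v/M   [M -> v]
v/v/v/v/M ⇒ v/v/v/v/v   [M -> v]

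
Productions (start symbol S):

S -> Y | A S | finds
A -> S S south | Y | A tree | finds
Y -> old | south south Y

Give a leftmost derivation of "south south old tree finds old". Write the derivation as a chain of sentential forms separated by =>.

S => A S   [S -> A S]
A S => A tree S   [A -> A tree]
A tree S => Y tree S   [A -> Y]
Y tree S => south south Y tree S   [Y -> south south Y]
south south Y tree S => south south old tree S   [Y -> old]
south south old tree S => south south old tree A S   [S -> A S]
south south old tree A S => south south old tree finds S   [A -> finds]
south south old tree finds S => south south old tree finds Y   [S -> Y]
south south old tree finds Y => south south old tree finds old   [Y -> old]

S => A S => A tree S => Y tree S => south south Y tree S => south south old tree S => south south old tree A S => south south old tree finds S => south south old tree finds Y => south south old tree finds old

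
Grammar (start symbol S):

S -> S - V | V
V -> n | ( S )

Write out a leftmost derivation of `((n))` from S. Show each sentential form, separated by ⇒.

S ⇒ V ⇒ (S) ⇒ (V) ⇒ ((S)) ⇒ ((V)) ⇒ ((n))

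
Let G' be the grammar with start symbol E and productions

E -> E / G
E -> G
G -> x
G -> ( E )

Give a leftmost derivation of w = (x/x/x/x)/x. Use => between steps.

E => E/G => G/G => (E)/G => (E/G)/G => (E/G/G)/G => (E/G/G/G)/G => (G/G/G/G)/G => (x/G/G/G)/G => (x/x/G/G)/G => (x/x/x/G)/G => (x/x/x/x)/G => (x/x/x/x)/x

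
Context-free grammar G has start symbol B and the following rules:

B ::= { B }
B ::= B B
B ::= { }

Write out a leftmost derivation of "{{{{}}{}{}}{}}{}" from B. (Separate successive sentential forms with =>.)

B => BB => {B}B => {BB}B => {{B}B}B => {{BB}B}B => {{BBB}B}B => {{{B}BB}B}B => {{{{}}BB}B}B => {{{{}}{}B}B}B => {{{{}}{}{}}B}B => {{{{}}{}{}}{}}B => {{{{}}{}{}}{}}{}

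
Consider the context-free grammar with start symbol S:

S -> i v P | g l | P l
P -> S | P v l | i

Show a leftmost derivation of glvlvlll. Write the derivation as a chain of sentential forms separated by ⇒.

S⇒Pl⇒Sl⇒Pll⇒Pvlll⇒Pvlvlll⇒Svlvlll⇒glvlvlll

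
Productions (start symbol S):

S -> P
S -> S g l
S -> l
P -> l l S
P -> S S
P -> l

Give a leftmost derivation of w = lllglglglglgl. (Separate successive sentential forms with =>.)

S => Sgl => Sglgl => Sglglgl => Sglglglgl => Pglglglgl => llSglglglgl => llSglglglglgl => llPglglglglgl => lllglglglglgl

S => Sgl   [S -> S g l]
Sgl => Sglgl   [S -> S g l]
Sglgl => Sglglgl   [S -> S g l]
Sglglgl => Sglglglgl   [S -> S g l]
Sglglglgl => Pglglglgl   [S -> P]
Pglglglgl => llSglglglgl   [P -> l l S]
llSglglglgl => llSglglglglgl   [S -> S g l]
llSglglglglgl => llPglglglglgl   [S -> P]
llPglglglglgl => lllglglglglgl   [P -> l]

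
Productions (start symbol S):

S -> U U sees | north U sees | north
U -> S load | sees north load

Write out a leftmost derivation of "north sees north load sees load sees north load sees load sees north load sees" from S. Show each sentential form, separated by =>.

S => U U sees => S load U sees => U U sees load U sees => S load U sees load U sees => north U sees load U sees load U sees => north sees north load sees load U sees load U sees => north sees north load sees load sees north load sees load U sees => north sees north load sees load sees north load sees load sees north load sees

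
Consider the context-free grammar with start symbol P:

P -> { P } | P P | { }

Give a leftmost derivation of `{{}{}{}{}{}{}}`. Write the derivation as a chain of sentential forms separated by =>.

P=>{P}=>{PP}=>{PPP}=>{PPPP}=>{{}PPP}=>{{}PPPP}=>{{}PPPPP}=>{{}{}PPPP}=>{{}{}{}PPP}=>{{}{}{}{}PP}=>{{}{}{}{}{}P}=>{{}{}{}{}{}{}}

P => {P}   [P -> { P }]
{P} => {PP}   [P -> P P]
{PP} => {PPP}   [P -> P P]
{PPP} => {PPPP}   [P -> P P]
{PPPP} => {{}PPP}   [P -> { }]
{{}PPP} => {{}PPPP}   [P -> P P]
{{}PPPP} => {{}PPPPP}   [P -> P P]
{{}PPPPP} => {{}{}PPPP}   [P -> { }]
{{}{}PPPP} => {{}{}{}PPP}   [P -> { }]
{{}{}{}PPP} => {{}{}{}{}PP}   [P -> { }]
{{}{}{}{}PP} => {{}{}{}{}{}P}   [P -> { }]
{{}{}{}{}{}P} => {{}{}{}{}{}{}}   [P -> { }]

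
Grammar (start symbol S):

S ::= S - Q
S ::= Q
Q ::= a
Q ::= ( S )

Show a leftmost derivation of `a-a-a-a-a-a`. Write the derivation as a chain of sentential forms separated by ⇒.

S ⇒ S-Q   [S ::= S - Q]
S-Q ⇒ S-Q-Q   [S ::= S - Q]
S-Q-Q ⇒ S-Q-Q-Q   [S ::= S - Q]
S-Q-Q-Q ⇒ S-Q-Q-Q-Q   [S ::= S - Q]
S-Q-Q-Q-Q ⇒ S-Q-Q-Q-Q-Q   [S ::= S - Q]
S-Q-Q-Q-Q-Q ⇒ Q-Q-Q-Q-Q-Q   [S ::= Q]
Q-Q-Q-Q-Q-Q ⇒ a-Q-Q-Q-Q-Q   [Q ::= a]
a-Q-Q-Q-Q-Q ⇒ a-a-Q-Q-Q-Q   [Q ::= a]
a-a-Q-Q-Q-Q ⇒ a-a-a-Q-Q-Q   [Q ::= a]
a-a-a-Q-Q-Q ⇒ a-a-a-a-Q-Q   [Q ::= a]
a-a-a-a-Q-Q ⇒ a-a-a-a-a-Q   [Q ::= a]
a-a-a-a-a-Q ⇒ a-a-a-a-a-a   [Q ::= a]

S ⇒ S-Q ⇒ S-Q-Q ⇒ S-Q-Q-Q ⇒ S-Q-Q-Q-Q ⇒ S-Q-Q-Q-Q-Q ⇒ Q-Q-Q-Q-Q-Q ⇒ a-Q-Q-Q-Q-Q ⇒ a-a-Q-Q-Q-Q ⇒ a-a-a-Q-Q-Q ⇒ a-a-a-a-Q-Q ⇒ a-a-a-a-a-Q ⇒ a-a-a-a-a-a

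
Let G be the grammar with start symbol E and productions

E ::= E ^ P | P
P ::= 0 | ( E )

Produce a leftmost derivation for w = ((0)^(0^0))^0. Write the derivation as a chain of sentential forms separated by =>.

E => E^P => P^P => (E)^P => (E^P)^P => (P^P)^P => ((E)^P)^P => ((P)^P)^P => ((0)^P)^P => ((0)^(E))^P => ((0)^(E^P))^P => ((0)^(P^P))^P => ((0)^(0^P))^P => ((0)^(0^0))^P => ((0)^(0^0))^0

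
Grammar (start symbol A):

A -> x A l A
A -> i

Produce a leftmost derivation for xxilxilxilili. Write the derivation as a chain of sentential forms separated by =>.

A=>xAlA=>xxAlAlA=>xxilAlA=>xxilxAlAlA=>xxilxilAlA=>xxilxilxAlAlA=>xxilxilxilAlA=>xxilxilxililA=>xxilxilxilili

A => xAlA   [A -> x A l A]
xAlA => xxAlAlA   [A -> x A l A]
xxAlAlA => xxilAlA   [A -> i]
xxilAlA => xxilxAlAlA   [A -> x A l A]
xxilxAlAlA => xxilxilAlA   [A -> i]
xxilxilAlA => xxilxilxAlAlA   [A -> x A l A]
xxilxilxAlAlA => xxilxilxilAlA   [A -> i]
xxilxilxilAlA => xxilxilxililA   [A -> i]
xxilxilxililA => xxilxilxilili   [A -> i]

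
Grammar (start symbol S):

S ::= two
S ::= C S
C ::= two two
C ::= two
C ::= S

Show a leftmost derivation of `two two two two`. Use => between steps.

S => C S   [S ::= C S]
C S => S S   [C ::= S]
S S => C S S   [S ::= C S]
C S S => two two S S   [C ::= two two]
two two S S => two two two S   [S ::= two]
two two two S => two two two two   [S ::= two]

S => C S => S S => C S S => two two S S => two two two S => two two two two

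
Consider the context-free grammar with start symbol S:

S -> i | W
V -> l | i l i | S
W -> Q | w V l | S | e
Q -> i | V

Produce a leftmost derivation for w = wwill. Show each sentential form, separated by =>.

S => W => wVl => wSl => wWl => wwVll => wwSll => wwill

S => W   [S -> W]
W => wVl   [W -> w V l]
wVl => wSl   [V -> S]
wSl => wWl   [S -> W]
wWl => wwVll   [W -> w V l]
wwVll => wwSll   [V -> S]
wwSll => wwill   [S -> i]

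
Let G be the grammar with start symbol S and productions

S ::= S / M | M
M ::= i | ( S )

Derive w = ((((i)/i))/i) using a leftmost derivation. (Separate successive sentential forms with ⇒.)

S⇒M⇒(S)⇒(S/M)⇒(M/M)⇒((S)/M)⇒((M)/M)⇒(((S))/M)⇒(((S/M))/M)⇒(((M/M))/M)⇒((((S)/M))/M)⇒((((M)/M))/M)⇒((((i)/M))/M)⇒((((i)/i))/M)⇒((((i)/i))/i)

S ⇒ M   [S ::= M]
M ⇒ (S)   [M ::= ( S )]
(S) ⇒ (S/M)   [S ::= S / M]
(S/M) ⇒ (M/M)   [S ::= M]
(M/M) ⇒ ((S)/M)   [M ::= ( S )]
((S)/M) ⇒ ((M)/M)   [S ::= M]
((M)/M) ⇒ (((S))/M)   [M ::= ( S )]
(((S))/M) ⇒ (((S/M))/M)   [S ::= S / M]
(((S/M))/M) ⇒ (((M/M))/M)   [S ::= M]
(((M/M))/M) ⇒ ((((S)/M))/M)   [M ::= ( S )]
((((S)/M))/M) ⇒ ((((M)/M))/M)   [S ::= M]
((((M)/M))/M) ⇒ ((((i)/M))/M)   [M ::= i]
((((i)/M))/M) ⇒ ((((i)/i))/M)   [M ::= i]
((((i)/i))/M) ⇒ ((((i)/i))/i)   [M ::= i]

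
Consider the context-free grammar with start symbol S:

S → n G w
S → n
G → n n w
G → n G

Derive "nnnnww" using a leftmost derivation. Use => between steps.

S => nGw => nnGw => nnnnww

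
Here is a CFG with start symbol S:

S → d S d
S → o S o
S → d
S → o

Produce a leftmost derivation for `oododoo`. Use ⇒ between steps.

S ⇒ oSo   [S → o S o]
oSo ⇒ ooSoo   [S → o S o]
ooSoo ⇒ oodSdoo   [S → d S d]
oodSdoo ⇒ oododoo   [S → o]

S⇒oSo⇒ooSoo⇒oodSdoo⇒oododoo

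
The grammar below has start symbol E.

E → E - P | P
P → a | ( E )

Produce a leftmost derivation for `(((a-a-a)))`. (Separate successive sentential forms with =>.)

E=>P=>(E)=>(P)=>((E))=>((P))=>(((E)))=>(((E-P)))=>(((E-P-P)))=>(((P-P-P)))=>(((a-P-P)))=>(((a-a-P)))=>(((a-a-a)))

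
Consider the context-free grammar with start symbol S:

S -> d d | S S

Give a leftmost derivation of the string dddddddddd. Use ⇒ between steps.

S ⇒ SS   [S -> S S]
SS ⇒ ddS   [S -> d d]
ddS ⇒ ddSS   [S -> S S]
ddSS ⇒ ddddS   [S -> d d]
ddddS ⇒ ddddSS   [S -> S S]
ddddSS ⇒ ddddddS   [S -> d d]
ddddddS ⇒ ddddddSS   [S -> S S]
ddddddSS ⇒ ddddddddS   [S -> d d]
ddddddddS ⇒ dddddddddd   [S -> d d]

S ⇒ SS ⇒ ddS ⇒ ddSS ⇒ ddddS ⇒ ddddSS ⇒ ddddddS ⇒ ddddddSS ⇒ ddddddddS ⇒ dddddddddd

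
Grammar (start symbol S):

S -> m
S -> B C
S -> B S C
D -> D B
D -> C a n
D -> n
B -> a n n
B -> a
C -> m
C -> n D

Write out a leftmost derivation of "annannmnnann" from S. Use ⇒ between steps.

S ⇒ BSC ⇒ annSC ⇒ annBCC ⇒ annannCC ⇒ annannmC ⇒ annannmnD ⇒ annannmnDB ⇒ annannmnnB ⇒ annannmnnann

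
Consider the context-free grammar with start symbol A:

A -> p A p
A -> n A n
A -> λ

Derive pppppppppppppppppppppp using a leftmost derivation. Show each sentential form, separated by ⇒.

A ⇒ pAp ⇒ ppApp ⇒ pppAppp ⇒ ppppApppp ⇒ pppppAppppp ⇒ ppppppApppppp ⇒ pppppppAppppppp ⇒ ppppppppApppppppp ⇒ pppppppppAppppppppp ⇒ ppppppppppApppppppppp ⇒ pppppppppppAppppppppppp ⇒ pppppppppppppppppppppp

A ⇒ pAp   [A -> p A p]
pAp ⇒ ppApp   [A -> p A p]
ppApp ⇒ pppAppp   [A -> p A p]
pppAppp ⇒ ppppApppp   [A -> p A p]
ppppApppp ⇒ pppppAppppp   [A -> p A p]
pppppAppppp ⇒ ppppppApppppp   [A -> p A p]
ppppppApppppp ⇒ pppppppAppppppp   [A -> p A p]
pppppppAppppppp ⇒ ppppppppApppppppp   [A -> p A p]
ppppppppApppppppp ⇒ pppppppppAppppppppp   [A -> p A p]
pppppppppAppppppppp ⇒ ppppppppppApppppppppp   [A -> p A p]
ppppppppppApppppppppp ⇒ pppppppppppAppppppppppp   [A -> p A p]
pppppppppppAppppppppppp ⇒ pppppppppppppppppppppp   [A -> λ]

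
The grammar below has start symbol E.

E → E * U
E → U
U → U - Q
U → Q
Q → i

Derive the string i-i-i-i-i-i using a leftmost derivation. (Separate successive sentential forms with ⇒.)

E⇒U⇒U-Q⇒U-Q-Q⇒U-Q-Q-Q⇒U-Q-Q-Q-Q⇒U-Q-Q-Q-Q-Q⇒Q-Q-Q-Q-Q-Q⇒i-Q-Q-Q-Q-Q⇒i-i-Q-Q-Q-Q⇒i-i-i-Q-Q-Q⇒i-i-i-i-Q-Q⇒i-i-i-i-i-Q⇒i-i-i-i-i-i

E ⇒ U   [E → U]
U ⇒ U-Q   [U → U - Q]
U-Q ⇒ U-Q-Q   [U → U - Q]
U-Q-Q ⇒ U-Q-Q-Q   [U → U - Q]
U-Q-Q-Q ⇒ U-Q-Q-Q-Q   [U → U - Q]
U-Q-Q-Q-Q ⇒ U-Q-Q-Q-Q-Q   [U → U - Q]
U-Q-Q-Q-Q-Q ⇒ Q-Q-Q-Q-Q-Q   [U → Q]
Q-Q-Q-Q-Q-Q ⇒ i-Q-Q-Q-Q-Q   [Q → i]
i-Q-Q-Q-Q-Q ⇒ i-i-Q-Q-Q-Q   [Q → i]
i-i-Q-Q-Q-Q ⇒ i-i-i-Q-Q-Q   [Q → i]
i-i-i-Q-Q-Q ⇒ i-i-i-i-Q-Q   [Q → i]
i-i-i-i-Q-Q ⇒ i-i-i-i-i-Q   [Q → i]
i-i-i-i-i-Q ⇒ i-i-i-i-i-i   [Q → i]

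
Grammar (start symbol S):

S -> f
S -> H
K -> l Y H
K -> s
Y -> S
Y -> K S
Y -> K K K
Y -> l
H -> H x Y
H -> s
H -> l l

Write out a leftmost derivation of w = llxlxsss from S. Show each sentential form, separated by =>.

S => H   [S -> H]
H => HxY   [H -> H x Y]
HxY => HxYxY   [H -> H x Y]
HxYxY => llxYxY   [H -> l l]
llxYxY => llxlxY   [Y -> l]
llxlxY => llxlxKKK   [Y -> K K K]
llxlxKKK => llxlxsKK   [K -> s]
llxlxsKK => llxlxssK   [K -> s]
llxlxssK => llxlxsss   [K -> s]

S=>H=>HxY=>HxYxY=>llxYxY=>llxlxY=>llxlxKKK=>llxlxsKK=>llxlxssK=>llxlxsss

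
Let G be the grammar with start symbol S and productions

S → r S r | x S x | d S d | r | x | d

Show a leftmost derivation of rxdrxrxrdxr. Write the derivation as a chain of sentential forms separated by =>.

S=>rSr=>rxSxr=>rxdSdxr=>rxdrSrdxr=>rxdrxSxrdxr=>rxdrxrxrdxr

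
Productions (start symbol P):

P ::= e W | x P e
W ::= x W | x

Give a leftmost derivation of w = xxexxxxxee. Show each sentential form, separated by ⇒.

P ⇒ xPe ⇒ xxPee ⇒ xxeWee ⇒ xxexWee ⇒ xxexxWee ⇒ xxexxxWee ⇒ xxexxxxWee ⇒ xxexxxxxee

P ⇒ xPe   [P ::= x P e]
xPe ⇒ xxPee   [P ::= x P e]
xxPee ⇒ xxeWee   [P ::= e W]
xxeWee ⇒ xxexWee   [W ::= x W]
xxexWee ⇒ xxexxWee   [W ::= x W]
xxexxWee ⇒ xxexxxWee   [W ::= x W]
xxexxxWee ⇒ xxexxxxWee   [W ::= x W]
xxexxxxWee ⇒ xxexxxxxee   [W ::= x]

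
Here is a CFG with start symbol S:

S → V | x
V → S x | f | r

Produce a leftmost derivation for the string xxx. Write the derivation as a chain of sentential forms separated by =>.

S => V => Sx => Vx => Sxx => xxx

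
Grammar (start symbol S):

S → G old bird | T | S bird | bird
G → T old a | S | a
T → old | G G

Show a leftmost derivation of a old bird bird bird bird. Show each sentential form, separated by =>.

S => S bird => S bird bird => T bird bird => G G bird bird => S G bird bird => G old bird G bird bird => a old bird G bird bird => a old bird S bird bird => a old bird bird bird bird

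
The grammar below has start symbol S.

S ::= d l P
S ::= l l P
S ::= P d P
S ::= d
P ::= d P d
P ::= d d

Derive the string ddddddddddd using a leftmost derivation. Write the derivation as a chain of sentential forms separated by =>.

S => PdP => dPddP => dddddP => ddddddPd => dddddddPdd => ddddddddddd

S => PdP   [S ::= P d P]
PdP => dPddP   [P ::= d P d]
dPddP => dddddP   [P ::= d d]
dddddP => ddddddPd   [P ::= d P d]
ddddddPd => dddddddPdd   [P ::= d P d]
dddddddPdd => ddddddddddd   [P ::= d d]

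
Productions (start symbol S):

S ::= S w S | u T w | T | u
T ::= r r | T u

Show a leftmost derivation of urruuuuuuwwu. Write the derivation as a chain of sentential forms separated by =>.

S=>SwS=>uTwwS=>uTuwwS=>uTuuwwS=>uTuuuwwS=>uTuuuuwwS=>uTuuuuuwwS=>uTuuuuuuwwS=>urruuuuuuwwS=>urruuuuuuwwu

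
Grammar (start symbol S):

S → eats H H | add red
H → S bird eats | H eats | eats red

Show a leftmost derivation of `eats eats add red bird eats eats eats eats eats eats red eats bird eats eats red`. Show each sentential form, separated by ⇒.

S ⇒ eats H H ⇒ eats S bird eats H ⇒ eats eats H H bird eats H ⇒ eats eats H eats H bird eats H ⇒ eats eats H eats eats H bird eats H ⇒ eats eats H eats eats eats H bird eats H ⇒ eats eats H eats eats eats eats H bird eats H ⇒ eats eats S bird eats eats eats eats eats H bird eats H ⇒ eats eats add red bird eats eats eats eats eats H bird eats H ⇒ eats eats add red bird eats eats eats eats eats H eats bird eats H ⇒ eats eats add red bird eats eats eats eats eats eats red eats bird eats H ⇒ eats eats add red bird eats eats eats eats eats eats red eats bird eats eats red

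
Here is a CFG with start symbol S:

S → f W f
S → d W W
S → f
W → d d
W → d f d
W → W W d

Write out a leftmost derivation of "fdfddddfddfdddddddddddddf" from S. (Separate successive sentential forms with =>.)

S => fWf => fWWdf => fWWdWdf => fdfdWdWdf => fdfdWWddWdf => fdfdWWdWddWdf => fdfdWWdWdWddWdf => fdfdddWdWdWddWdf => fdfdddWWddWdWddWdf => fdfddddfdWddWdWddWdf => fdfddddfddfdddWdWddWdf => fdfddddfddfddddddWddWdf => fdfddddfddfddddddddddWdf => fdfddddfddfdddddddddddddf

S => fWf   [S → f W f]
fWf => fWWdf   [W → W W d]
fWWdf => fWWdWdf   [W → W W d]
fWWdWdf => fdfdWdWdf   [W → d f d]
fdfdWdWdf => fdfdWWddWdf   [W → W W d]
fdfdWWddWdf => fdfdWWdWddWdf   [W → W W d]
fdfdWWdWddWdf => fdfdWWdWdWddWdf   [W → W W d]
fdfdWWdWdWddWdf => fdfdddWdWdWddWdf   [W → d d]
fdfdddWdWdWddWdf => fdfdddWWddWdWddWdf   [W → W W d]
fdfdddWWddWdWddWdf => fdfddddfdWddWdWddWdf   [W → d f d]
fdfddddfdWddWdWddWdf => fdfddddfddfdddWdWddWdf   [W → d f d]
fdfddddfddfdddWdWddWdf => fdfddddfddfddddddWddWdf   [W → d d]
fdfddddfddfddddddWddWdf => fdfddddfddfddddddddddWdf   [W → d d]
fdfddddfddfddddddddddWdf => fdfddddfddfdddddddddddddf   [W → d d]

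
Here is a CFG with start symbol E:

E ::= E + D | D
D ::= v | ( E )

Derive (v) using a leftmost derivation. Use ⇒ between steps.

E⇒D⇒(E)⇒(D)⇒(v)

E ⇒ D   [E ::= D]
D ⇒ (E)   [D ::= ( E )]
(E) ⇒ (D)   [E ::= D]
(D) ⇒ (v)   [D ::= v]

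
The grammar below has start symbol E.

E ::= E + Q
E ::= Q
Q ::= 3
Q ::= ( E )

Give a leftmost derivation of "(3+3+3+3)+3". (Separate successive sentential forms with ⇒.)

E ⇒ E+Q ⇒ Q+Q ⇒ (E)+Q ⇒ (E+Q)+Q ⇒ (E+Q+Q)+Q ⇒ (E+Q+Q+Q)+Q ⇒ (Q+Q+Q+Q)+Q ⇒ (3+Q+Q+Q)+Q ⇒ (3+3+Q+Q)+Q ⇒ (3+3+3+Q)+Q ⇒ (3+3+3+3)+Q ⇒ (3+3+3+3)+3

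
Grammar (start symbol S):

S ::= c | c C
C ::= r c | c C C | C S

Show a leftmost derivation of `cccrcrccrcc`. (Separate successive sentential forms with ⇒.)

S ⇒ cC ⇒ cCS ⇒ ccCCS ⇒ ccCSCS ⇒ cccCCSCS ⇒ cccrcCSCS ⇒ cccrcrcSCS ⇒ cccrcrccCS ⇒ cccrcrccrcS ⇒ cccrcrccrcc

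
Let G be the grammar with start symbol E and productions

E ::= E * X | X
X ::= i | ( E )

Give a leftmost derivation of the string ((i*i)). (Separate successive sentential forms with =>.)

E=>X=>(E)=>(X)=>((E))=>((E*X))=>((X*X))=>((i*X))=>((i*i))

E => X   [E ::= X]
X => (E)   [X ::= ( E )]
(E) => (X)   [E ::= X]
(X) => ((E))   [X ::= ( E )]
((E)) => ((E*X))   [E ::= E * X]
((E*X)) => ((X*X))   [E ::= X]
((X*X)) => ((i*X))   [X ::= i]
((i*X)) => ((i*i))   [X ::= i]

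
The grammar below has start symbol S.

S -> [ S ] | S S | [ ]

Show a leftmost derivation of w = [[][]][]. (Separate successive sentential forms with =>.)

S => SS => [S]S => [SS]S => [[]S]S => [[][]]S => [[][]][]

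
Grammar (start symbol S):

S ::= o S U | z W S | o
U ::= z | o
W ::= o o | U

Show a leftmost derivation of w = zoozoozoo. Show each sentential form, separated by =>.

S=>zWS=>zooS=>zoozWS=>zoozooS=>zoozoozWS=>zoozoozUS=>zoozoozoS=>zoozoozoo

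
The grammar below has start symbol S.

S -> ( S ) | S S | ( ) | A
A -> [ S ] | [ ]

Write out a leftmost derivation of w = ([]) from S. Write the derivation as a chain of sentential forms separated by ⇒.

S ⇒ (S)   [S -> ( S )]
(S) ⇒ (A)   [S -> A]
(A) ⇒ ([])   [A -> [ ]]

S ⇒ (S) ⇒ (A) ⇒ ([])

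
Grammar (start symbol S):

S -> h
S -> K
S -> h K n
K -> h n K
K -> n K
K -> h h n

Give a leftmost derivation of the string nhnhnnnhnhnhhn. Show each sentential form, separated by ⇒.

S ⇒ K ⇒ nK ⇒ nhnK ⇒ nhnhnK ⇒ nhnhnnK ⇒ nhnhnnnK ⇒ nhnhnnnhnK ⇒ nhnhnnnhnhnK ⇒ nhnhnnnhnhnhhn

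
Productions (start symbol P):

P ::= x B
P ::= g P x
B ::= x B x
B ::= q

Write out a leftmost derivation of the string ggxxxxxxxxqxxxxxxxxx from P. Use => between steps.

P => gPx => ggPxx => ggxBxx => ggxxBxxx => ggxxxBxxxx => ggxxxxBxxxxx => ggxxxxxBxxxxxx => ggxxxxxxBxxxxxxx => ggxxxxxxxBxxxxxxxx => ggxxxxxxxxBxxxxxxxxx => ggxxxxxxxxqxxxxxxxxx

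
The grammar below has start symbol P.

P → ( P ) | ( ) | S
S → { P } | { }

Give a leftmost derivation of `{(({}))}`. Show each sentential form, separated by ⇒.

P ⇒ S   [P → S]
S ⇒ {P}   [S → { P }]
{P} ⇒ {(P)}   [P → ( P )]
{(P)} ⇒ {((P))}   [P → ( P )]
{((P))} ⇒ {((S))}   [P → S]
{((S))} ⇒ {(({}))}   [S → { }]

P ⇒ S ⇒ {P} ⇒ {(P)} ⇒ {((P))} ⇒ {((S))} ⇒ {(({}))}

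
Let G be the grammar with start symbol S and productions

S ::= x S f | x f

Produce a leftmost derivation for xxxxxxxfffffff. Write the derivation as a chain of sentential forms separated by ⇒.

S ⇒ xSf   [S ::= x S f]
xSf ⇒ xxSff   [S ::= x S f]
xxSff ⇒ xxxSfff   [S ::= x S f]
xxxSfff ⇒ xxxxSffff   [S ::= x S f]
xxxxSffff ⇒ xxxxxSfffff   [S ::= x S f]
xxxxxSfffff ⇒ xxxxxxSffffff   [S ::= x S f]
xxxxxxSffffff ⇒ xxxxxxxfffffff   [S ::= x f]

S⇒xSf⇒xxSff⇒xxxSfff⇒xxxxSffff⇒xxxxxSfffff⇒xxxxxxSffffff⇒xxxxxxxfffffff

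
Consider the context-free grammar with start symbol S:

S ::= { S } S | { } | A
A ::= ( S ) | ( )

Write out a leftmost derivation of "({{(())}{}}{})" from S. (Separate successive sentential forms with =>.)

S => A => (S) => ({S}S) => ({{S}S}S) => ({{A}S}S) => ({{(S)}S}S) => ({{(A)}S}S) => ({{(())}S}S) => ({{(())}{}}S) => ({{(())}{}}{})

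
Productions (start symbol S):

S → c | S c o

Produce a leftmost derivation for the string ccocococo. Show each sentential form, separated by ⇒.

S ⇒ Sco ⇒ Scoco ⇒ Scococo ⇒ Scocococo ⇒ ccocococo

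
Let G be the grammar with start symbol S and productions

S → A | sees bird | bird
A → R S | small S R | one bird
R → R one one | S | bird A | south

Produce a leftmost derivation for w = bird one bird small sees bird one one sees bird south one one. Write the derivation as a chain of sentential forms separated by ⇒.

S ⇒ A ⇒ R S ⇒ bird A S ⇒ bird one bird S ⇒ bird one bird A ⇒ bird one bird small S R ⇒ bird one bird small A R ⇒ bird one bird small R S R ⇒ bird one bird small R one one S R ⇒ bird one bird small S one one S R ⇒ bird one bird small sees bird one one S R ⇒ bird one bird small sees bird one one sees bird R ⇒ bird one bird small sees bird one one sees bird R one one ⇒ bird one bird small sees bird one one sees bird south one one

S ⇒ A   [S → A]
A ⇒ R S   [A → R S]
R S ⇒ bird A S   [R → bird A]
bird A S ⇒ bird one bird S   [A → one bird]
bird one bird S ⇒ bird one bird A   [S → A]
bird one bird A ⇒ bird one bird small S R   [A → small S R]
bird one bird small S R ⇒ bird one bird small A R   [S → A]
bird one bird small A R ⇒ bird one bird small R S R   [A → R S]
bird one bird small R S R ⇒ bird one bird small R one one S R   [R → R one one]
bird one bird small R one one S R ⇒ bird one bird small S one one S R   [R → S]
bird one bird small S one one S R ⇒ bird one bird small sees bird one one S R   [S → sees bird]
bird one bird small sees bird one one S R ⇒ bird one bird small sees bird one one sees bird R   [S → sees bird]
bird one bird small sees bird one one sees bird R ⇒ bird one bird small sees bird one one sees bird R one one   [R → R one one]
bird one bird small sees bird one one sees bird R one one ⇒ bird one bird small sees bird one one sees bird south one one   [R → south]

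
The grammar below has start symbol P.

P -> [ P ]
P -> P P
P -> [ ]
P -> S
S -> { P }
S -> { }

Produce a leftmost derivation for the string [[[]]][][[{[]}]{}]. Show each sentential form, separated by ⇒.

P ⇒ PP   [P -> P P]
PP ⇒ [P]P   [P -> [ P ]]
[P]P ⇒ [[P]]P   [P -> [ P ]]
[[P]]P ⇒ [[[]]]P   [P -> [ ]]
[[[]]]P ⇒ [[[]]]PP   [P -> P P]
[[[]]]PP ⇒ [[[]]][]P   [P -> [ ]]
[[[]]][]P ⇒ [[[]]][][P]   [P -> [ P ]]
[[[]]][][P] ⇒ [[[]]][][PP]   [P -> P P]
[[[]]][][PP] ⇒ [[[]]][][[P]P]   [P -> [ P ]]
[[[]]][][[P]P] ⇒ [[[]]][][[S]P]   [P -> S]
[[[]]][][[S]P] ⇒ [[[]]][][[{P}]P]   [S -> { P }]
[[[]]][][[{P}]P] ⇒ [[[]]][][[{[]}]P]   [P -> [ ]]
[[[]]][][[{[]}]P] ⇒ [[[]]][][[{[]}]S]   [P -> S]
[[[]]][][[{[]}]S] ⇒ [[[]]][][[{[]}]{}]   [S -> { }]

P ⇒ PP ⇒ [P]P ⇒ [[P]]P ⇒ [[[]]]P ⇒ [[[]]]PP ⇒ [[[]]][]P ⇒ [[[]]][][P] ⇒ [[[]]][][PP] ⇒ [[[]]][][[P]P] ⇒ [[[]]][][[S]P] ⇒ [[[]]][][[{P}]P] ⇒ [[[]]][][[{[]}]P] ⇒ [[[]]][][[{[]}]S] ⇒ [[[]]][][[{[]}]{}]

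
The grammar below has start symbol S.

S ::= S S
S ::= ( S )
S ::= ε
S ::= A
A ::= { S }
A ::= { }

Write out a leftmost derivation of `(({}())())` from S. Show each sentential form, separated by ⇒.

S ⇒ (S) ⇒ (SS) ⇒ ((S)S) ⇒ ((SS)S) ⇒ ((SSS)S) ⇒ ((SSSS)S) ⇒ ((ASSS)S) ⇒ (({}SSS)S) ⇒ (({}SS)S) ⇒ (({}(S)S)S) ⇒ (({}()S)S) ⇒ (({}())S) ⇒ (({}())(S)) ⇒ (({}())())

S ⇒ (S)   [S ::= ( S )]
(S) ⇒ (SS)   [S ::= S S]
(SS) ⇒ ((S)S)   [S ::= ( S )]
((S)S) ⇒ ((SS)S)   [S ::= S S]
((SS)S) ⇒ ((SSS)S)   [S ::= S S]
((SSS)S) ⇒ ((SSSS)S)   [S ::= S S]
((SSSS)S) ⇒ ((ASSS)S)   [S ::= A]
((ASSS)S) ⇒ (({}SSS)S)   [A ::= { }]
(({}SSS)S) ⇒ (({}SS)S)   [S ::= ε]
(({}SS)S) ⇒ (({}(S)S)S)   [S ::= ( S )]
(({}(S)S)S) ⇒ (({}()S)S)   [S ::= ε]
(({}()S)S) ⇒ (({}())S)   [S ::= ε]
(({}())S) ⇒ (({}())(S))   [S ::= ( S )]
(({}())(S)) ⇒ (({}())())   [S ::= ε]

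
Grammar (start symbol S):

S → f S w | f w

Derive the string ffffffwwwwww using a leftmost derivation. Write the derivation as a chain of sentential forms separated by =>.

S => fSw => ffSww => fffSwww => ffffSwwww => fffffSwwwww => ffffffwwwwww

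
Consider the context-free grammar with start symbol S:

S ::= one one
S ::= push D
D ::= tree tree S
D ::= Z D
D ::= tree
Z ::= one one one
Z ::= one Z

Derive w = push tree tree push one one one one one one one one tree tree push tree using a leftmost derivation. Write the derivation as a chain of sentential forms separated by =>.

S => push D   [S ::= push D]
push D => push tree tree S   [D ::= tree tree S]
push tree tree S => push tree tree push D   [S ::= push D]
push tree tree push D => push tree tree push Z D   [D ::= Z D]
push tree tree push Z D => push tree tree push one Z D   [Z ::= one Z]
push tree tree push one Z D => push tree tree push one one Z D   [Z ::= one Z]
push tree tree push one one Z D => push tree tree push one one one Z D   [Z ::= one Z]
push tree tree push one one one Z D => push tree tree push one one one one Z D   [Z ::= one Z]
push tree tree push one one one one Z D => push tree tree push one one one one one Z D   [Z ::= one Z]
push tree tree push one one one one one Z D => push tree tree push one one one one one one one one D   [Z ::= one one one]
push tree tree push one one one one one one one one D => push tree tree push one one one one one one one one tree tree S   [D ::= tree tree S]
push tree tree push one one one one one one one one tree tree S => push tree tree push one one one one one one one one tree tree push D   [S ::= push D]
push tree tree push one one one one one one one one tree tree push D => push tree tree push one one one one one one one one tree tree push tree   [D ::= tree]

S => push D => push tree tree S => push tree tree push D => push tree tree push Z D => push tree tree push one Z D => push tree tree push one one Z D => push tree tree push one one one Z D => push tree tree push one one one one Z D => push tree tree push one one one one one Z D => push tree tree push one one one one one one one one D => push tree tree push one one one one one one one one tree tree S => push tree tree push one one one one one one one one tree tree push D => push tree tree push one one one one one one one one tree tree push tree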